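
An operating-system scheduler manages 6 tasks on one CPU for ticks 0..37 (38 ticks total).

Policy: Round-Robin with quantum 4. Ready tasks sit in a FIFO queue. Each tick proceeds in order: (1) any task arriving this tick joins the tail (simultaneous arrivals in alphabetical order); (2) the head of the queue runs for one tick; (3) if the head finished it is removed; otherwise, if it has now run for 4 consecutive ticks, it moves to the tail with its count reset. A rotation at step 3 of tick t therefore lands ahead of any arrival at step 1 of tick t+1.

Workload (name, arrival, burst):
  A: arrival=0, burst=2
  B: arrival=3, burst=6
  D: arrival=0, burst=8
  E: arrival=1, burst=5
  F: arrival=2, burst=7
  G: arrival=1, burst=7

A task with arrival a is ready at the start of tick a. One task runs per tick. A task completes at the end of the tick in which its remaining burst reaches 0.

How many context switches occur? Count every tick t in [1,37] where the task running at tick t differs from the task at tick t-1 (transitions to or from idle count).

context switches = 11

t=0: queue=[A,D] q_used=0 → run A
t=1: queue=[A,D,E,G] q_used=1 → run A
t=2: queue=[D,E,G,F] q_used=0 → run D
t=3: queue=[D,E,G,F,B] q_used=1 → run D
t=4: queue=[D,E,G,F,B] q_used=2 → run D
t=5: queue=[D,E,G,F,B] q_used=3 → run D
t=6: queue=[E,G,F,B,D] q_used=0 → run E
t=7: queue=[E,G,F,B,D] q_used=1 → run E
t=8: queue=[E,G,F,B,D] q_used=2 → run E
t=9: queue=[E,G,F,B,D] q_used=3 → run E
t=10: queue=[G,F,B,D,E] q_used=0 → run G
t=11: queue=[G,F,B,D,E] q_used=1 → run G
t=12: queue=[G,F,B,D,E] q_used=2 → run G
t=13: queue=[G,F,B,D,E] q_used=3 → run G
t=14: queue=[F,B,D,E,G] q_used=0 → run F
t=15: queue=[F,B,D,E,G] q_used=1 → run F
t=16: queue=[F,B,D,E,G] q_used=2 → run F
t=17: queue=[F,B,D,E,G] q_used=3 → run F
t=18: queue=[B,D,E,G,F] q_used=0 → run B
t=19: queue=[B,D,E,G,F] q_used=1 → run B
t=20: queue=[B,D,E,G,F] q_used=2 → run B
t=21: queue=[B,D,E,G,F] q_used=3 → run B
t=22: queue=[D,E,G,F,B] q_used=0 → run D
t=23: queue=[D,E,G,F,B] q_used=1 → run D
t=24: queue=[D,E,G,F,B] q_used=2 → run D
t=25: queue=[D,E,G,F,B] q_used=3 → run D
t=26: queue=[E,G,F,B] q_used=0 → run E
t=27: queue=[G,F,B] q_used=0 → run G
t=28: queue=[G,F,B] q_used=1 → run G
t=29: queue=[G,F,B] q_used=2 → run G
t=30: queue=[F,B] q_used=0 → run F
t=31: queue=[F,B] q_used=1 → run F
t=32: queue=[F,B] q_used=2 → run F
t=33: queue=[B] q_used=0 → run B
t=34: queue=[B] q_used=1 → run B
t=35: (idle)
t=36: (idle)
t=37: (idle)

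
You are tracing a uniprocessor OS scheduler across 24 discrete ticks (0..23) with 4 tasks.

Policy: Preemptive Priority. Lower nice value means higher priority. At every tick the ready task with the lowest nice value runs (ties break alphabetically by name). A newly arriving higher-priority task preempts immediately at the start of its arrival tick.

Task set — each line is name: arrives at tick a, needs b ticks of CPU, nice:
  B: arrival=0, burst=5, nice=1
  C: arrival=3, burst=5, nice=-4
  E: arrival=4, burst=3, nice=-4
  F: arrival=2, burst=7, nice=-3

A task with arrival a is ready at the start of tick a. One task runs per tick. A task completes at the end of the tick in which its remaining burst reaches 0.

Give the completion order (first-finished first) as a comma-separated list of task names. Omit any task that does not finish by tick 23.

completion order = C, E, F, B

t=0: ready={B} → run B
t=1: ready={B} → run B
t=2: ready={B,F} → run F
t=3: ready={B,C,F} → run C
t=4: ready={B,C,E,F} → run C
t=5: ready={B,C,E,F} → run C
t=6: ready={B,C,E,F} → run C
t=7: ready={B,C,E,F} → run C
t=8: ready={B,E,F} → run E
t=9: ready={B,E,F} → run E
t=10: ready={B,E,F} → run E
t=11: ready={B,F} → run F
t=12: ready={B,F} → run F
t=13: ready={B,F} → run F
t=14: ready={B,F} → run F
t=15: ready={B,F} → run F
t=16: ready={B,F} → run F
t=17: ready={B} → run B
t=18: ready={B} → run B
t=19: ready={B} → run B
t=20: (idle)
t=21: (idle)
t=22: (idle)
t=23: (idle)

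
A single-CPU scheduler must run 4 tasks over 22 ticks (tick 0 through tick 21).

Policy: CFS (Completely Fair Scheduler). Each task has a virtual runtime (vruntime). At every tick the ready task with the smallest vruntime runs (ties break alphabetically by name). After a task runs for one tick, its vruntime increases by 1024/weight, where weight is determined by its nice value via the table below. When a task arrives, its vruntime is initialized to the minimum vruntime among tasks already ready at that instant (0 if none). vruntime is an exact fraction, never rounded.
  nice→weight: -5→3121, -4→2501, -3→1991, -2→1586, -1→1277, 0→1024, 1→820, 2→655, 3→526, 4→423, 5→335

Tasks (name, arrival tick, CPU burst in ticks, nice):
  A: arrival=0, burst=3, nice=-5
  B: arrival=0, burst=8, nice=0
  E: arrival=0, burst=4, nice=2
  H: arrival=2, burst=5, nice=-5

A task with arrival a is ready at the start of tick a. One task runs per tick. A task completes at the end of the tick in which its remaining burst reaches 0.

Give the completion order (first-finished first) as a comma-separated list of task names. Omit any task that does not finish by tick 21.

t=0: vr[A=0 B=0 E=0] → run A
t=1: vr[A=1024/3121 B=0 E=0] → run B
t=2: vr[A=1024/3121 B=1 E=0 H=0] → run E
t=3: vr[A=1024/3121 B=1 E=1024/655 H=0] → run H
t=4: vr[A=1024/3121 B=1 E=1024/655 H=1024/3121] → run A
t=5: vr[A=2048/3121 B=1 E=1024/655 H=1024/3121] → run H
t=6: vr[A=2048/3121 B=1 E=1024/655 H=2048/3121] → run A
t=7: vr[B=1 E=1024/655 H=2048/3121] → run H
t=8: vr[B=1 E=1024/655 H=3072/3121] → run H
t=9: vr[B=1 E=1024/655 H=4096/3121] → run B
t=10: vr[B=2 E=1024/655 H=4096/3121] → run H
t=11: vr[B=2 E=1024/655] → run E
t=12: vr[B=2 E=2048/655] → run B
t=13: vr[B=3 E=2048/655] → run B
t=14: vr[B=4 E=2048/655] → run E
t=15: vr[B=4 E=3072/655] → run B
t=16: vr[B=5 E=3072/655] → run E
t=17: vr[B=5] → run B
t=18: vr[B=6] → run B
t=19: vr[B=7] → run B
t=20: (idle)
t=21: (idle)

completion order = A, H, E, B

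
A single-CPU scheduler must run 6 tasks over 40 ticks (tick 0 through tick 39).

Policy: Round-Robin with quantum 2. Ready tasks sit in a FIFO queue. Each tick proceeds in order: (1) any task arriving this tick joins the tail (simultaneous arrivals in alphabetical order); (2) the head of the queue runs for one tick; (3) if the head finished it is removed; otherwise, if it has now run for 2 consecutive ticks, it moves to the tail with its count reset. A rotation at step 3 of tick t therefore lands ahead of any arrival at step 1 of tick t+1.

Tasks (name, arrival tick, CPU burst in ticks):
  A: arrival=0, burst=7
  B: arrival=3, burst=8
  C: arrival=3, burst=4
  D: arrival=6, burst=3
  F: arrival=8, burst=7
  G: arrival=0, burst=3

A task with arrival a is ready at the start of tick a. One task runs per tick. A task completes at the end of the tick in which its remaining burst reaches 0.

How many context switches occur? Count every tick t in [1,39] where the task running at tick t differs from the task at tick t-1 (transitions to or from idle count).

t=0: queue=[A,G] q_used=0 → run A
t=1: queue=[A,G] q_used=1 → run A
t=2: queue=[G,A] q_used=0 → run G
t=3: queue=[G,A,B,C] q_used=1 → run G
t=4: queue=[A,B,C,G] q_used=0 → run A
t=5: queue=[A,B,C,G] q_used=1 → run A
t=6: queue=[B,C,G,A,D] q_used=0 → run B
t=7: queue=[B,C,G,A,D] q_used=1 → run B
t=8: queue=[C,G,A,D,B,F] q_used=0 → run C
t=9: queue=[C,G,A,D,B,F] q_used=1 → run C
t=10: queue=[G,A,D,B,F,C] q_used=0 → run G
t=11: queue=[A,D,B,F,C] q_used=0 → run A
t=12: queue=[A,D,B,F,C] q_used=1 → run A
t=13: queue=[D,B,F,C,A] q_used=0 → run D
t=14: queue=[D,B,F,C,A] q_used=1 → run D
t=15: queue=[B,F,C,A,D] q_used=0 → run B
t=16: queue=[B,F,C,A,D] q_used=1 → run B
t=17: queue=[F,C,A,D,B] q_used=0 → run F
t=18: queue=[F,C,A,D,B] q_used=1 → run F
t=19: queue=[C,A,D,B,F] q_used=0 → run C
t=20: queue=[C,A,D,B,F] q_used=1 → run C
t=21: queue=[A,D,B,F] q_used=0 → run A
t=22: queue=[D,B,F] q_used=0 → run D
t=23: queue=[B,F] q_used=0 → run B
t=24: queue=[B,F] q_used=1 → run B
t=25: queue=[F,B] q_used=0 → run F
t=26: queue=[F,B] q_used=1 → run F
t=27: queue=[B,F] q_used=0 → run B
t=28: queue=[B,F] q_used=1 → run B
t=29: queue=[F] q_used=0 → run F
t=30: queue=[F] q_used=1 → run F
t=31: queue=[F] q_used=0 → run F
t=32: (idle)
t=33: (idle)
t=34: (idle)
t=35: (idle)
t=36: (idle)
t=37: (idle)
t=38: (idle)
t=39: (idle)

context switches = 17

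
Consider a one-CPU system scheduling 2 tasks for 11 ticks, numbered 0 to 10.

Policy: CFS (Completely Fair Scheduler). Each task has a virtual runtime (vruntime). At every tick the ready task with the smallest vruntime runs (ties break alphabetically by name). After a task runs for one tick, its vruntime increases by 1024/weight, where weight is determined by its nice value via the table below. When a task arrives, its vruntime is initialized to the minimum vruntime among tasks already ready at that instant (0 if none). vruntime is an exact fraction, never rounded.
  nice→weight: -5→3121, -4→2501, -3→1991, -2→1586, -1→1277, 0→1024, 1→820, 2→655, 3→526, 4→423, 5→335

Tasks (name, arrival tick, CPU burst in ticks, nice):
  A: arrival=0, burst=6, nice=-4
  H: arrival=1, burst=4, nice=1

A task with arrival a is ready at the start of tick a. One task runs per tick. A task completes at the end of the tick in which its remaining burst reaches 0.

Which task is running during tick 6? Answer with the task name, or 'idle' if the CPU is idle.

t=0: vr[A=0] → run A
t=1: vr[A=1024/2501 H=1024/2501] → run A
t=2: vr[A=2048/2501 H=1024/2501] → run H
t=3: vr[A=2048/2501 H=20736/12505] → run A
t=4: vr[A=3072/2501 H=20736/12505] → run A
t=5: vr[A=4096/2501 H=20736/12505] → run A
t=6: vr[A=5120/2501 H=20736/12505] → run H
t=7: vr[A=5120/2501 H=36352/12505] → run A
t=8: vr[H=36352/12505] → run H
t=9: vr[H=51968/12505] → run H
t=10: (idle)

running at tick 6 = H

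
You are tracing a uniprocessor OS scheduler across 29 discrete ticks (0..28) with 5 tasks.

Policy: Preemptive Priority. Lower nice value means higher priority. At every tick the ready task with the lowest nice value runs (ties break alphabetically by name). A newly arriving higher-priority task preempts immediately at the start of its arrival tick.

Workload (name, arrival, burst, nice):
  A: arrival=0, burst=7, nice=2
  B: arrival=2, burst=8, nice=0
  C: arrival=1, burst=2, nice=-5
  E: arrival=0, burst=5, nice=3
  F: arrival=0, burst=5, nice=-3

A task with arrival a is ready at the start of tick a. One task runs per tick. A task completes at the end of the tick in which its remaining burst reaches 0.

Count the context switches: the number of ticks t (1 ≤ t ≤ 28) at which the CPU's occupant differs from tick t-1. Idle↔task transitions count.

t=0: ready={A,E,F} → run F
t=1: ready={A,C,E,F} → run C
t=2: ready={A,B,C,E,F} → run C
t=3: ready={A,B,E,F} → run F
t=4: ready={A,B,E,F} → run F
t=5: ready={A,B,E,F} → run F
t=6: ready={A,B,E,F} → run F
t=7: ready={A,B,E} → run B
t=8: ready={A,B,E} → run B
t=9: ready={A,B,E} → run B
t=10: ready={A,B,E} → run B
t=11: ready={A,B,E} → run B
t=12: ready={A,B,E} → run B
t=13: ready={A,B,E} → run B
t=14: ready={A,B,E} → run B
t=15: ready={A,E} → run A
t=16: ready={A,E} → run A
t=17: ready={A,E} → run A
t=18: ready={A,E} → run A
t=19: ready={A,E} → run A
t=20: ready={A,E} → run A
t=21: ready={A,E} → run A
t=22: ready={E} → run E
t=23: ready={E} → run E
t=24: ready={E} → run E
t=25: ready={E} → run E
t=26: ready={E} → run E
t=27: (idle)
t=28: (idle)

context switches = 6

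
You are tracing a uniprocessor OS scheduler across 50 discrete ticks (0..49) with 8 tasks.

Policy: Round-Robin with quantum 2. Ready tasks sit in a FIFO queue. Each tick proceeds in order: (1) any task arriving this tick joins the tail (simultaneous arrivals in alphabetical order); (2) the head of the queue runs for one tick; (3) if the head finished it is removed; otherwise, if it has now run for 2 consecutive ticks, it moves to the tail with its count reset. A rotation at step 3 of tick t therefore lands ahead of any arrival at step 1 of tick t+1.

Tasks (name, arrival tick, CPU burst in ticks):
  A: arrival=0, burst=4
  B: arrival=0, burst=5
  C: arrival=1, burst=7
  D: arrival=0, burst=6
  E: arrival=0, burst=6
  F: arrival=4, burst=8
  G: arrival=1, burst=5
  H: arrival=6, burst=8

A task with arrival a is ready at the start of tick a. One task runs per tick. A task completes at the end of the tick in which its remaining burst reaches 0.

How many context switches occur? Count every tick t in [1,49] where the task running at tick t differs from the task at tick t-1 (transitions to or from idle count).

context switches = 26

t=0: queue=[A,B,D,E] q_used=0 → run A
t=1: queue=[A,B,D,E,C,G] q_used=1 → run A
t=2: queue=[B,D,E,C,G,A] q_used=0 → run B
t=3: queue=[B,D,E,C,G,A] q_used=1 → run B
t=4: queue=[D,E,C,G,A,B,F] q_used=0 → run D
t=5: queue=[D,E,C,G,A,B,F] q_used=1 → run D
t=6: queue=[E,C,G,A,B,F,D,H] q_used=0 → run E
t=7: queue=[E,C,G,A,B,F,D,H] q_used=1 → run E
t=8: queue=[C,G,A,B,F,D,H,E] q_used=0 → run C
t=9: queue=[C,G,A,B,F,D,H,E] q_used=1 → run C
t=10: queue=[G,A,B,F,D,H,E,C] q_used=0 → run G
t=11: queue=[G,A,B,F,D,H,E,C] q_used=1 → run G
t=12: queue=[A,B,F,D,H,E,C,G] q_used=0 → run A
t=13: queue=[A,B,F,D,H,E,C,G] q_used=1 → run A
t=14: queue=[B,F,D,H,E,C,G] q_used=0 → run B
t=15: queue=[B,F,D,H,E,C,G] q_used=1 → run B
t=16: queue=[F,D,H,E,C,G,B] q_used=0 → run F
t=17: queue=[F,D,H,E,C,G,B] q_used=1 → run F
t=18: queue=[D,H,E,C,G,B,F] q_used=0 → run D
t=19: queue=[D,H,E,C,G,B,F] q_used=1 → run D
t=20: queue=[H,E,C,G,B,F,D] q_used=0 → run H
t=21: queue=[H,E,C,G,B,F,D] q_used=1 → run H
t=22: queue=[E,C,G,B,F,D,H] q_used=0 → run E
t=23: queue=[E,C,G,B,F,D,H] q_used=1 → run E
t=24: queue=[C,G,B,F,D,H,E] q_used=0 → run C
t=25: queue=[C,G,B,F,D,H,E] q_used=1 → run C
t=26: queue=[G,B,F,D,H,E,C] q_used=0 → run G
t=27: queue=[G,B,F,D,H,E,C] q_used=1 → run G
t=28: queue=[B,F,D,H,E,C,G] q_used=0 → run B
t=29: queue=[F,D,H,E,C,G] q_used=0 → run F
t=30: queue=[F,D,H,E,C,G] q_used=1 → run F
t=31: queue=[D,H,E,C,G,F] q_used=0 → run D
t=32: queue=[D,H,E,C,G,F] q_used=1 → run D
t=33: queue=[H,E,C,G,F] q_used=0 → run H
t=34: queue=[H,E,C,G,F] q_used=1 → run H
t=35: queue=[E,C,G,F,H] q_used=0 → run E
t=36: queue=[E,C,G,F,H] q_used=1 → run E
t=37: queue=[C,G,F,H] q_used=0 → run C
t=38: queue=[C,G,F,H] q_used=1 → run C
t=39: queue=[G,F,H,C] q_used=0 → run G
t=40: queue=[F,H,C] q_used=0 → run F
t=41: queue=[F,H,C] q_used=1 → run F
t=42: queue=[H,C,F] q_used=0 → run H
t=43: queue=[H,C,F] q_used=1 → run H
t=44: queue=[C,F,H] q_used=0 → run C
t=45: queue=[F,H] q_used=0 → run F
t=46: queue=[F,H] q_used=1 → run F
t=47: queue=[H] q_used=0 → run H
t=48: queue=[H] q_used=1 → run H
t=49: (idle)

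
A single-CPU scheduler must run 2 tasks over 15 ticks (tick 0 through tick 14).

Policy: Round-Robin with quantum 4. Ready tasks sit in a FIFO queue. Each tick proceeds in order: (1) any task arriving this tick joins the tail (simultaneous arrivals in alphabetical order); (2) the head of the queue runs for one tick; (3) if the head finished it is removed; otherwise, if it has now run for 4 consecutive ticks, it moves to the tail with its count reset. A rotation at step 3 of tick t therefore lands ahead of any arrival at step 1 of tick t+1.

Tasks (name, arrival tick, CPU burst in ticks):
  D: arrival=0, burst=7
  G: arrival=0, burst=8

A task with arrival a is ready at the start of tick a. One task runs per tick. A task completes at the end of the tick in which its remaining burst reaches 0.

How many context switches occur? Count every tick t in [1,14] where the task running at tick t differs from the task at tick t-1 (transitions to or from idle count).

context switches = 3

t=0: queue=[D,G] q_used=0 → run D
t=1: queue=[D,G] q_used=1 → run D
t=2: queue=[D,G] q_used=2 → run D
t=3: queue=[D,G] q_used=3 → run D
t=4: queue=[G,D] q_used=0 → run G
t=5: queue=[G,D] q_used=1 → run G
t=6: queue=[G,D] q_used=2 → run G
t=7: queue=[G,D] q_used=3 → run G
t=8: queue=[D,G] q_used=0 → run D
t=9: queue=[D,G] q_used=1 → run D
t=10: queue=[D,G] q_used=2 → run D
t=11: queue=[G] q_used=0 → run G
t=12: queue=[G] q_used=1 → run G
t=13: queue=[G] q_used=2 → run G
t=14: queue=[G] q_used=3 → run G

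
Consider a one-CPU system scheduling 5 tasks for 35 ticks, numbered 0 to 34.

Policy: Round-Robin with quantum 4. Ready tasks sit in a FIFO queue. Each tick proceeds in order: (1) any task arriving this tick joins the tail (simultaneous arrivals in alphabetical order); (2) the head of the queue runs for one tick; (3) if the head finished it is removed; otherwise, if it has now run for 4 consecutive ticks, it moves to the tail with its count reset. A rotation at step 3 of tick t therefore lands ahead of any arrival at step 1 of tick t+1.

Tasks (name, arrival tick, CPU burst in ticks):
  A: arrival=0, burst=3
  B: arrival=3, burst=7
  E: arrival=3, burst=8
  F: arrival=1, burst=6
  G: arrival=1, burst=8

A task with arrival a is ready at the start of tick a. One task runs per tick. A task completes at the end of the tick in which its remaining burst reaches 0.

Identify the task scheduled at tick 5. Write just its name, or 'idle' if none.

t=0: queue=[A] q_used=0 → run A
t=1: queue=[A,F,G] q_used=1 → run A
t=2: queue=[A,F,G] q_used=2 → run A
t=3: queue=[F,G,B,E] q_used=0 → run F
t=4: queue=[F,G,B,E] q_used=1 → run F
t=5: queue=[F,G,B,E] q_used=2 → run F
t=6: queue=[F,G,B,E] q_used=3 → run F
t=7: queue=[G,B,E,F] q_used=0 → run G
t=8: queue=[G,B,E,F] q_used=1 → run G
t=9: queue=[G,B,E,F] q_used=2 → run G
t=10: queue=[G,B,E,F] q_used=3 → run G
t=11: queue=[B,E,F,G] q_used=0 → run B
t=12: queue=[B,E,F,G] q_used=1 → run B
t=13: queue=[B,E,F,G] q_used=2 → run B
t=14: queue=[B,E,F,G] q_used=3 → run B
t=15: queue=[E,F,G,B] q_used=0 → run E
t=16: queue=[E,F,G,B] q_used=1 → run E
t=17: queue=[E,F,G,B] q_used=2 → run E
t=18: queue=[E,F,G,B] q_used=3 → run E
t=19: queue=[F,G,B,E] q_used=0 → run F
t=20: queue=[F,G,B,E] q_used=1 → run F
t=21: queue=[G,B,E] q_used=0 → run G
t=22: queue=[G,B,E] q_used=1 → run G
t=23: queue=[G,B,E] q_used=2 → run G
t=24: queue=[G,B,E] q_used=3 → run G
t=25: queue=[B,E] q_used=0 → run B
t=26: queue=[B,E] q_used=1 → run B
t=27: queue=[B,E] q_used=2 → run B
t=28: queue=[E] q_used=0 → run E
t=29: queue=[E] q_used=1 → run E
t=30: queue=[E] q_used=2 → run E
t=31: queue=[E] q_used=3 → run E
t=32: (idle)
t=33: (idle)
t=34: (idle)

running at tick 5 = F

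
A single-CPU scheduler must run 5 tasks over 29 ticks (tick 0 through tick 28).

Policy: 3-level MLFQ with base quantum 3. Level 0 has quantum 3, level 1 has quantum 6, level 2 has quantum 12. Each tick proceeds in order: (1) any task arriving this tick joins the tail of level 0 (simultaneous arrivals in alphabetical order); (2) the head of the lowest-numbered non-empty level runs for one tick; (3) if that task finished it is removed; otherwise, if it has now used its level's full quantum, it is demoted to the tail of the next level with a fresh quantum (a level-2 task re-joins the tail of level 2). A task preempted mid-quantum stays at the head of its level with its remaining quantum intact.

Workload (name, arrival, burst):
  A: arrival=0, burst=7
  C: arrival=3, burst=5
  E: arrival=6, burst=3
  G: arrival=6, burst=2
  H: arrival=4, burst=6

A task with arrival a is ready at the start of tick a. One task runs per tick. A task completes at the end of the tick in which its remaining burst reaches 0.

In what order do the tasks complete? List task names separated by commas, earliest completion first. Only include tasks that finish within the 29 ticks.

t=0: L0/L1/L2 = A/-/- → run A
t=1: L0/L1/L2 = A/-/- → run A
t=2: L0/L1/L2 = A/-/- → run A
t=3: L0/L1/L2 = C/A/- → run C
t=4: L0/L1/L2 = CH/A/- → run C
t=5: L0/L1/L2 = CH/A/- → run C
t=6: L0/L1/L2 = HEG/AC/- → run H
t=7: L0/L1/L2 = HEG/AC/- → run H
t=8: L0/L1/L2 = HEG/AC/- → run H
t=9: L0/L1/L2 = EG/ACH/- → run E
t=10: L0/L1/L2 = EG/ACH/- → run E
t=11: L0/L1/L2 = EG/ACH/- → run E
t=12: L0/L1/L2 = G/ACH/- → run G
t=13: L0/L1/L2 = G/ACH/- → run G
t=14: L0/L1/L2 = -/ACH/- → run A
t=15: L0/L1/L2 = -/ACH/- → run A
t=16: L0/L1/L2 = -/ACH/- → run A
t=17: L0/L1/L2 = -/ACH/- → run A
t=18: L0/L1/L2 = -/CH/- → run C
t=19: L0/L1/L2 = -/CH/- → run C
t=20: L0/L1/L2 = -/H/- → run H
t=21: L0/L1/L2 = -/H/- → run H
t=22: L0/L1/L2 = -/H/- → run H
t=23: (idle)
t=24: (idle)
t=25: (idle)
t=26: (idle)
t=27: (idle)
t=28: (idle)

completion order = E, G, A, C, H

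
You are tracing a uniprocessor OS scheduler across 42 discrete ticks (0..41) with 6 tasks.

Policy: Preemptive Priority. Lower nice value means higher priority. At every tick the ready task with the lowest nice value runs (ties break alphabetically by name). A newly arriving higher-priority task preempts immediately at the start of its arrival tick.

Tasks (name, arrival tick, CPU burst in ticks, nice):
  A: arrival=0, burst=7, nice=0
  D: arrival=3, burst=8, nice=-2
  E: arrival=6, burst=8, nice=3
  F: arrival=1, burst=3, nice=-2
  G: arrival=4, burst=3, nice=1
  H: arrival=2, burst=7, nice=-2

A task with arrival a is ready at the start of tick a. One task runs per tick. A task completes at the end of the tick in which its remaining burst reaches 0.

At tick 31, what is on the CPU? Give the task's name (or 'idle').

running at tick 31 = E

t=0: ready={A} → run A
t=1: ready={A,F} → run F
t=2: ready={A,F,H} → run F
t=3: ready={A,D,F,H} → run D
t=4: ready={A,D,F,G,H} → run D
t=5: ready={A,D,F,G,H} → run D
t=6: ready={A,D,E,F,G,H} → run D
t=7: ready={A,D,E,F,G,H} → run D
t=8: ready={A,D,E,F,G,H} → run D
t=9: ready={A,D,E,F,G,H} → run D
t=10: ready={A,D,E,F,G,H} → run D
t=11: ready={A,E,F,G,H} → run F
t=12: ready={A,E,G,H} → run H
t=13: ready={A,E,G,H} → run H
t=14: ready={A,E,G,H} → run H
t=15: ready={A,E,G,H} → run H
t=16: ready={A,E,G,H} → run H
t=17: ready={A,E,G,H} → run H
t=18: ready={A,E,G,H} → run H
t=19: ready={A,E,G} → run A
t=20: ready={A,E,G} → run A
t=21: ready={A,E,G} → run A
t=22: ready={A,E,G} → run A
t=23: ready={A,E,G} → run A
t=24: ready={A,E,G} → run A
t=25: ready={E,G} → run G
t=26: ready={E,G} → run G
t=27: ready={E,G} → run G
t=28: ready={E} → run E
t=29: ready={E} → run E
t=30: ready={E} → run E
t=31: ready={E} → run E
t=32: ready={E} → run E
t=33: ready={E} → run E
t=34: ready={E} → run E
t=35: ready={E} → run E
t=36: (idle)
t=37: (idle)
t=38: (idle)
t=39: (idle)
t=40: (idle)
t=41: (idle)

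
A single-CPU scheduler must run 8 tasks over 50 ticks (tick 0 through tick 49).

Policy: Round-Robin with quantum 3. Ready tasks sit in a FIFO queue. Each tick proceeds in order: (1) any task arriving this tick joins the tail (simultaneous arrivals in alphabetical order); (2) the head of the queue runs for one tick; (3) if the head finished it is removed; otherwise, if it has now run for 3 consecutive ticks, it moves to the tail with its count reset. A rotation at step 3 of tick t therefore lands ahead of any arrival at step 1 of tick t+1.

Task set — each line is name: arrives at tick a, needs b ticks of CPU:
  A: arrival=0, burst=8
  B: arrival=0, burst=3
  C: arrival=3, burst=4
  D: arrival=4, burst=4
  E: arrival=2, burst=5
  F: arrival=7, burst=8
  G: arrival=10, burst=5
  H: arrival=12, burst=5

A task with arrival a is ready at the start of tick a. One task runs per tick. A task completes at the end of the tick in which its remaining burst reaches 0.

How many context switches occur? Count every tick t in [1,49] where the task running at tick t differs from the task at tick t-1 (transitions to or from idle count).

t=0: queue=[A,B] q_used=0 → run A
t=1: queue=[A,B] q_used=1 → run A
t=2: queue=[A,B,E] q_used=2 → run A
t=3: queue=[B,E,A,C] q_used=0 → run B
t=4: queue=[B,E,A,C,D] q_used=1 → run B
t=5: queue=[B,E,A,C,D] q_used=2 → run B
t=6: queue=[E,A,C,D] q_used=0 → run E
t=7: queue=[E,A,C,D,F] q_used=1 → run E
t=8: queue=[E,A,C,D,F] q_used=2 → run E
t=9: queue=[A,C,D,F,E] q_used=0 → run A
t=10: queue=[A,C,D,F,E,G] q_used=1 → run A
t=11: queue=[A,C,D,F,E,G] q_used=2 → run A
t=12: queue=[C,D,F,E,G,A,H] q_used=0 → run C
t=13: queue=[C,D,F,E,G,A,H] q_used=1 → run C
t=14: queue=[C,D,F,E,G,A,H] q_used=2 → run C
t=15: queue=[D,F,E,G,A,H,C] q_used=0 → run D
t=16: queue=[D,F,E,G,A,H,C] q_used=1 → run D
t=17: queue=[D,F,E,G,A,H,C] q_used=2 → run D
t=18: queue=[F,E,G,A,H,C,D] q_used=0 → run F
t=19: queue=[F,E,G,A,H,C,D] q_used=1 → run F
t=20: queue=[F,E,G,A,H,C,D] q_used=2 → run F
t=21: queue=[E,G,A,H,C,D,F] q_used=0 → run E
t=22: queue=[E,G,A,H,C,D,F] q_used=1 → run E
t=23: queue=[G,A,H,C,D,F] q_used=0 → run G
t=24: queue=[G,A,H,C,D,F] q_used=1 → run G
t=25: queue=[G,A,H,C,D,F] q_used=2 → run G
t=26: queue=[A,H,C,D,F,G] q_used=0 → run A
t=27: queue=[A,H,C,D,F,G] q_used=1 → run A
t=28: queue=[H,C,D,F,G] q_used=0 → run H
t=29: queue=[H,C,D,F,G] q_used=1 → run H
t=30: queue=[H,C,D,F,G] q_used=2 → run H
t=31: queue=[C,D,F,G,H] q_used=0 → run C
t=32: queue=[D,F,G,H] q_used=0 → run D
t=33: queue=[F,G,H] q_used=0 → run F
t=34: queue=[F,G,H] q_used=1 → run F
t=35: queue=[F,G,H] q_used=2 → run F
t=36: queue=[G,H,F] q_used=0 → run G
t=37: queue=[G,H,F] q_used=1 → run G
t=38: queue=[H,F] q_used=0 → run H
t=39: queue=[H,F] q_used=1 → run H
t=40: queue=[F] q_used=0 → run F
t=41: queue=[F] q_used=1 → run F
t=42: (idle)
t=43: (idle)
t=44: (idle)
t=45: (idle)
t=46: (idle)
t=47: (idle)
t=48: (idle)
t=49: (idle)

context switches = 17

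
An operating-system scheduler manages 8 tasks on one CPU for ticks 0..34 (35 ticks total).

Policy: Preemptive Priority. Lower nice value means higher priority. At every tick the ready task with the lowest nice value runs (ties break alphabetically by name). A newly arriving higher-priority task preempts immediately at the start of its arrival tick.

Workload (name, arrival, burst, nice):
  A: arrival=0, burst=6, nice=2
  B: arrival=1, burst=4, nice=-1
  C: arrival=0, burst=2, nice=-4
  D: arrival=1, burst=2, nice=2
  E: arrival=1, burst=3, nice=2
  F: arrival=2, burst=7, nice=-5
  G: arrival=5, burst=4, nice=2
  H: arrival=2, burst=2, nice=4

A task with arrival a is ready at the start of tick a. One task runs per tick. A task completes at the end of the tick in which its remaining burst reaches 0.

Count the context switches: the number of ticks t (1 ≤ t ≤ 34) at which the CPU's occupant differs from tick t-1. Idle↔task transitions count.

t=0: ready={A,C} → run C
t=1: ready={A,B,C,D,E} → run C
t=2: ready={A,B,D,E,F,H} → run F
t=3: ready={A,B,D,E,F,H} → run F
t=4: ready={A,B,D,E,F,H} → run F
t=5: ready={A,B,D,E,F,G,H} → run F
t=6: ready={A,B,D,E,F,G,H} → run F
t=7: ready={A,B,D,E,F,G,H} → run F
t=8: ready={A,B,D,E,F,G,H} → run F
t=9: ready={A,B,D,E,G,H} → run B
t=10: ready={A,B,D,E,G,H} → run B
t=11: ready={A,B,D,E,G,H} → run B
t=12: ready={A,B,D,E,G,H} → run B
t=13: ready={A,D,E,G,H} → run A
t=14: ready={A,D,E,G,H} → run A
t=15: ready={A,D,E,G,H} → run A
t=16: ready={A,D,E,G,H} → run A
t=17: ready={A,D,E,G,H} → run A
t=18: ready={A,D,E,G,H} → run A
t=19: ready={D,E,G,H} → run D
t=20: ready={D,E,G,H} → run D
t=21: ready={E,G,H} → run E
t=22: ready={E,G,H} → run E
t=23: ready={E,G,H} → run E
t=24: ready={G,H} → run G
t=25: ready={G,H} → run G
t=26: ready={G,H} → run G
t=27: ready={G,H} → run G
t=28: ready={H} → run H
t=29: ready={H} → run H
t=30: (idle)
t=31: (idle)
t=32: (idle)
t=33: (idle)
t=34: (idle)

context switches = 8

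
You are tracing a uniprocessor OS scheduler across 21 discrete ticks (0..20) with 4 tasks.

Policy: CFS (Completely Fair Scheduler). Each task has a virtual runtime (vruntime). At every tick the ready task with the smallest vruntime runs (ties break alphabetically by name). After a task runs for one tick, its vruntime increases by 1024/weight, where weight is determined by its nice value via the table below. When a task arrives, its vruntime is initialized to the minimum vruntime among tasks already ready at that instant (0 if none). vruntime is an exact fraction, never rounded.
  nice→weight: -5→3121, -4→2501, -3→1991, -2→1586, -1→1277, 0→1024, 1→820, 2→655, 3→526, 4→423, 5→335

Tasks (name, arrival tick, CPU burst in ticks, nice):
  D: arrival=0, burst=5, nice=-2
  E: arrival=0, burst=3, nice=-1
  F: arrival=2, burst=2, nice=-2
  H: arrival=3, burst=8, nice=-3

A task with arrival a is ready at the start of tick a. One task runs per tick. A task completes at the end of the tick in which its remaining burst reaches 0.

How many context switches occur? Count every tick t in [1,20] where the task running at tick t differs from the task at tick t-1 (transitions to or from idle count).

t=0: vr[D=0 E=0] → run D
t=1: vr[D=512/793 E=0] → run E
t=2: vr[D=512/793 E=1024/1277 F=512/793] → run D
t=3: vr[D=1024/793 E=1024/1277 F=512/793 H=512/793] → run F
t=4: vr[D=1024/793 E=1024/1277 F=1024/793 H=512/793] → run H
t=5: vr[D=1024/793 E=1024/1277 F=1024/793 H=1831424/1578863] → run E
t=6: vr[D=1024/793 E=2048/1277 F=1024/793 H=1831424/1578863] → run H
t=7: vr[D=1024/793 E=2048/1277 F=1024/793 H=2643456/1578863] → run D
t=8: vr[D=1536/793 E=2048/1277 F=1024/793 H=2643456/1578863] → run F
t=9: vr[D=1536/793 E=2048/1277 H=2643456/1578863] → run E
t=10: vr[D=1536/793 H=2643456/1578863] → run H
t=11: vr[D=1536/793 H=3455488/1578863] → run D
t=12: vr[D=2048/793 H=3455488/1578863] → run H
t=13: vr[D=2048/793 H=4267520/1578863] → run D
t=14: vr[H=4267520/1578863] → run H
t=15: vr[H=5079552/1578863] → run H
t=16: vr[H=5891584/1578863] → run H
t=17: vr[H=6703616/1578863] → run H
t=18: (idle)
t=19: (idle)
t=20: (idle)

context switches = 15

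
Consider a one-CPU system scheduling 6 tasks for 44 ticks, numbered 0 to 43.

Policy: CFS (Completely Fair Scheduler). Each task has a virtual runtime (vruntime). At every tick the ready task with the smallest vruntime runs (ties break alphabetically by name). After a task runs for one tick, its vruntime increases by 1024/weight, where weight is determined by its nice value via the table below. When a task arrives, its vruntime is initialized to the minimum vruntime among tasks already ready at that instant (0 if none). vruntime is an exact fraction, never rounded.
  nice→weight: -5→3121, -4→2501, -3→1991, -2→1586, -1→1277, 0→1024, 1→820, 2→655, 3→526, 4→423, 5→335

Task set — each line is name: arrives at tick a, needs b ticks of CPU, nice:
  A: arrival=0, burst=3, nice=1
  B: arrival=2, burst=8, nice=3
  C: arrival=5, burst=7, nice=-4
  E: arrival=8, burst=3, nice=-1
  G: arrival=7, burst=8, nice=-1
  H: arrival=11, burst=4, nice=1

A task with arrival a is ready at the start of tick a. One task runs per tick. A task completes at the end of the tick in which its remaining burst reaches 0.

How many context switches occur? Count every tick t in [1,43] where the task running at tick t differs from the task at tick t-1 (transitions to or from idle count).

context switches = 24

t=0: vr[A=0] → run A
t=1: vr[A=256/205] → run A
t=2: vr[A=512/205 B=512/205] → run A
t=3: vr[B=512/205] → run B
t=4: vr[B=239616/53915] → run B
t=5: vr[B=344576/53915 C=344576/53915] → run B
t=6: vr[B=449536/53915 C=344576/53915] → run C
t=7: vr[B=449536/53915 C=22365696/3288815 G=22365696/3288815] → run C
t=8: vr[B=449536/53915 C=23712256/3288815 E=22365696/3288815 G=22365696/3288815] → run E
t=9: vr[B=449536/53915 C=23712256/3288815 E=31928740352/4199816755 G=22365696/3288815] → run G
t=10: vr[B=449536/53915 C=23712256/3288815 E=31928740352/4199816755 G=31928740352/4199816755] → run C
t=11: vr[B=449536/53915 C=25058816/3288815 E=31928740352/4199816755 G=31928740352/4199816755 H=31928740352/4199816755] → run E
t=12: vr[B=449536/53915 C=25058816/3288815 E=35296486912/4199816755 G=31928740352/4199816755 H=31928740352/4199816755] → run G
t=13: vr[B=449536/53915 C=25058816/3288815 E=35296486912/4199816755 G=35296486912/4199816755 H=31928740352/4199816755] → run H
t=14: vr[B=449536/53915 C=25058816/3288815 E=35296486912/4199816755 G=35296486912/4199816755 H=37173389568/4199816755] → run C
t=15: vr[B=449536/53915 C=26405376/3288815 E=35296486912/4199816755 G=35296486912/4199816755 H=37173389568/4199816755] → run C
t=16: vr[B=449536/53915 C=27751936/3288815 E=35296486912/4199816755 G=35296486912/4199816755 H=37173389568/4199816755] → run B
t=17: vr[B=554496/53915 C=27751936/3288815 E=35296486912/4199816755 G=35296486912/4199816755 H=37173389568/4199816755] → run E
t=18: vr[B=554496/53915 C=27751936/3288815 G=35296486912/4199816755 H=37173389568/4199816755] → run G
t=19: vr[B=554496/53915 C=27751936/3288815 G=38664233472/4199816755 H=37173389568/4199816755] → run C
t=20: vr[B=554496/53915 C=29098496/3288815 G=38664233472/4199816755 H=37173389568/4199816755] → run C
t=21: vr[B=554496/53915 G=38664233472/4199816755 H=37173389568/4199816755] → run H
t=22: vr[B=554496/53915 G=38664233472/4199816755 H=42418038784/4199816755] → run G
t=23: vr[B=554496/53915 G=42031980032/4199816755 H=42418038784/4199816755] → run G
t=24: vr[B=554496/53915 G=45399726592/4199816755 H=42418038784/4199816755] → run H
t=25: vr[B=554496/53915 G=45399726592/4199816755 H=9532537600/839963351] → run B
t=26: vr[B=659456/53915 G=45399726592/4199816755 H=9532537600/839963351] → run G
t=27: vr[B=659456/53915 G=48767473152/4199816755 H=9532537600/839963351] → run H
t=28: vr[B=659456/53915 G=48767473152/4199816755] → run G
t=29: vr[B=659456/53915 G=52135219712/4199816755] → run B
t=30: vr[B=764416/53915 G=52135219712/4199816755] → run G
t=31: vr[B=764416/53915] → run B
t=32: vr[B=869376/53915] → run B
t=33: (idle)
t=34: (idle)
t=35: (idle)
t=36: (idle)
t=37: (idle)
t=38: (idle)
t=39: (idle)
t=40: (idle)
t=41: (idle)
t=42: (idle)
t=43: (idle)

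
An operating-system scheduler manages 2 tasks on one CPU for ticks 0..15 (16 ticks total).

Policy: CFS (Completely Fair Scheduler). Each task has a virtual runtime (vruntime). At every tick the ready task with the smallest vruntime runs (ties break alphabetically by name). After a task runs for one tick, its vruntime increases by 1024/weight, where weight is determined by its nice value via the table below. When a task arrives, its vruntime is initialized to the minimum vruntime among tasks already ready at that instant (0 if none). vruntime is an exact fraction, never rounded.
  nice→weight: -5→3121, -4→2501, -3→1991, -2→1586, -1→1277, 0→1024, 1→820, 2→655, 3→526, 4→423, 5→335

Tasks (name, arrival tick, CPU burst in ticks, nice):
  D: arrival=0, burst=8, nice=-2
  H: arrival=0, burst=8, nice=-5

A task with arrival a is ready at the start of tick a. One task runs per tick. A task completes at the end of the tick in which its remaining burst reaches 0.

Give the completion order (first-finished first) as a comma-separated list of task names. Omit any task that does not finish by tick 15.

t=0: vr[D=0 H=0] → run D
t=1: vr[D=512/793 H=0] → run H
t=2: vr[D=512/793 H=1024/3121] → run H
t=3: vr[D=512/793 H=2048/3121] → run D
t=4: vr[D=1024/793 H=2048/3121] → run H
t=5: vr[D=1024/793 H=3072/3121] → run H
t=6: vr[D=1024/793 H=4096/3121] → run D
t=7: vr[D=1536/793 H=4096/3121] → run H
t=8: vr[D=1536/793 H=5120/3121] → run H
t=9: vr[D=1536/793 H=6144/3121] → run D
t=10: vr[D=2048/793 H=6144/3121] → run H
t=11: vr[D=2048/793 H=7168/3121] → run H
t=12: vr[D=2048/793] → run D
t=13: vr[D=2560/793] → run D
t=14: vr[D=3072/793] → run D
t=15: vr[D=3584/793] → run D

completion order = H, D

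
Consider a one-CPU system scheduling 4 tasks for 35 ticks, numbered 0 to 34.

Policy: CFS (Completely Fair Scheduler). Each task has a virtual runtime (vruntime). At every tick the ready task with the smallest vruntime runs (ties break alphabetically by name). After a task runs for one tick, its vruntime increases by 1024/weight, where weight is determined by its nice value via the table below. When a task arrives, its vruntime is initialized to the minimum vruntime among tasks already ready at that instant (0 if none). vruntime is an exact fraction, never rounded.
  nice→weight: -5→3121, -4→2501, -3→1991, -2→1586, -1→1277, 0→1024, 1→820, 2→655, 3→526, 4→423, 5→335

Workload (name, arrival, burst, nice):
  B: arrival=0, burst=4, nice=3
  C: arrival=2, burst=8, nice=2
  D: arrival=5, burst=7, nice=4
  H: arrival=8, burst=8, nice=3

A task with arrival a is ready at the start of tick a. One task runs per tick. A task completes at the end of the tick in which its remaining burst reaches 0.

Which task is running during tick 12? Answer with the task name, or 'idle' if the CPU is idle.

running at tick 12 = H

t=0: vr[B=0] → run B
t=1: vr[B=512/263] → run B
t=2: vr[B=1024/263 C=1024/263] → run B
t=3: vr[B=1536/263 C=1024/263] → run C
t=4: vr[B=1536/263 C=940032/172265] → run C
t=5: vr[B=1536/263 C=1209344/172265 D=1536/263] → run B
t=6: vr[C=1209344/172265 D=1536/263] → run D
t=7: vr[C=1209344/172265 D=919040/111249] → run C
t=8: vr[C=1478656/172265 D=919040/111249 H=919040/111249] → run D
t=9: vr[C=1478656/172265 D=1188352/111249 H=919040/111249] → run H
t=10: vr[C=1478656/172265 D=1188352/111249 H=1135616/111249] → run C
t=11: vr[C=1747968/172265 D=1188352/111249 H=1135616/111249] → run C
t=12: vr[C=403456/34453 D=1188352/111249 H=1135616/111249] → run H
t=13: vr[C=403456/34453 D=1188352/111249 H=1352192/111249] → run D
t=14: vr[C=403456/34453 D=485888/37083 H=1352192/111249] → run C
t=15: vr[C=2286592/172265 D=485888/37083 H=1352192/111249] → run H
t=16: vr[C=2286592/172265 D=485888/37083 H=1568768/111249] → run D
t=17: vr[C=2286592/172265 D=1726976/111249 H=1568768/111249] → run C
t=18: vr[C=2555904/172265 D=1726976/111249 H=1568768/111249] → run H
t=19: vr[C=2555904/172265 D=1726976/111249 H=1785344/111249] → run C
t=20: vr[D=1726976/111249 H=1785344/111249] → run D
t=21: vr[D=1996288/111249 H=1785344/111249] → run H
t=22: vr[D=1996288/111249 H=2001920/111249] → run D
t=23: vr[D=755200/37083 H=2001920/111249] → run H
t=24: vr[D=755200/37083 H=2218496/111249] → run H
t=25: vr[D=755200/37083 H=2435072/111249] → run D
t=26: vr[H=2435072/111249] → run H
t=27: (idle)
t=28: (idle)
t=29: (idle)
t=30: (idle)
t=31: (idle)
t=32: (idle)
t=33: (idle)
t=34: (idle)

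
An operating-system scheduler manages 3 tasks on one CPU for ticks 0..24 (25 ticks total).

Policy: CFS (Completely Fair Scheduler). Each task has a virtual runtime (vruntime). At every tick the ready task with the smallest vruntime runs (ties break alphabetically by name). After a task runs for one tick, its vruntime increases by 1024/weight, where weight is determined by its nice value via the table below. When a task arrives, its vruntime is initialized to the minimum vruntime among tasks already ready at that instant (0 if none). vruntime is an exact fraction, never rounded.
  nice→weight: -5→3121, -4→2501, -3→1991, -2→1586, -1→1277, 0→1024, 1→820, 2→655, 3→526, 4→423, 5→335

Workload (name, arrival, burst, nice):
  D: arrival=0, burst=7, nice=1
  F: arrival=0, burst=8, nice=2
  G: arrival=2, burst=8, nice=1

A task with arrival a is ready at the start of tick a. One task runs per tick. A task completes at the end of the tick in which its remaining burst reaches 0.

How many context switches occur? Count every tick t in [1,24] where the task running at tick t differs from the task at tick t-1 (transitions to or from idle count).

context switches = 23

t=0: vr[D=0 F=0] → run D
t=1: vr[D=256/205 F=0] → run F
t=2: vr[D=256/205 F=1024/655 G=256/205] → run D
t=3: vr[D=512/205 F=1024/655 G=256/205] → run G
t=4: vr[D=512/205 F=1024/655 G=512/205] → run F
t=5: vr[D=512/205 F=2048/655 G=512/205] → run D
t=6: vr[D=768/205 F=2048/655 G=512/205] → run G
t=7: vr[D=768/205 F=2048/655 G=768/205] → run F
t=8: vr[D=768/205 F=3072/655 G=768/205] → run D
t=9: vr[D=1024/205 F=3072/655 G=768/205] → run G
t=10: vr[D=1024/205 F=3072/655 G=1024/205] → run F
t=11: vr[D=1024/205 F=4096/655 G=1024/205] → run D
t=12: vr[D=256/41 F=4096/655 G=1024/205] → run G
t=13: vr[D=256/41 F=4096/655 G=256/41] → run D
t=14: vr[D=1536/205 F=4096/655 G=256/41] → run G
t=15: vr[D=1536/205 F=4096/655 G=1536/205] → run F
t=16: vr[D=1536/205 F=1024/131 G=1536/205] → run D
t=17: vr[F=1024/131 G=1536/205] → run G
t=18: vr[F=1024/131 G=1792/205] → run F
t=19: vr[F=6144/655 G=1792/205] → run G
t=20: vr[F=6144/655 G=2048/205] → run F
t=21: vr[F=7168/655 G=2048/205] → run G
t=22: vr[F=7168/655] → run F
t=23: (idle)
t=24: (idle)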